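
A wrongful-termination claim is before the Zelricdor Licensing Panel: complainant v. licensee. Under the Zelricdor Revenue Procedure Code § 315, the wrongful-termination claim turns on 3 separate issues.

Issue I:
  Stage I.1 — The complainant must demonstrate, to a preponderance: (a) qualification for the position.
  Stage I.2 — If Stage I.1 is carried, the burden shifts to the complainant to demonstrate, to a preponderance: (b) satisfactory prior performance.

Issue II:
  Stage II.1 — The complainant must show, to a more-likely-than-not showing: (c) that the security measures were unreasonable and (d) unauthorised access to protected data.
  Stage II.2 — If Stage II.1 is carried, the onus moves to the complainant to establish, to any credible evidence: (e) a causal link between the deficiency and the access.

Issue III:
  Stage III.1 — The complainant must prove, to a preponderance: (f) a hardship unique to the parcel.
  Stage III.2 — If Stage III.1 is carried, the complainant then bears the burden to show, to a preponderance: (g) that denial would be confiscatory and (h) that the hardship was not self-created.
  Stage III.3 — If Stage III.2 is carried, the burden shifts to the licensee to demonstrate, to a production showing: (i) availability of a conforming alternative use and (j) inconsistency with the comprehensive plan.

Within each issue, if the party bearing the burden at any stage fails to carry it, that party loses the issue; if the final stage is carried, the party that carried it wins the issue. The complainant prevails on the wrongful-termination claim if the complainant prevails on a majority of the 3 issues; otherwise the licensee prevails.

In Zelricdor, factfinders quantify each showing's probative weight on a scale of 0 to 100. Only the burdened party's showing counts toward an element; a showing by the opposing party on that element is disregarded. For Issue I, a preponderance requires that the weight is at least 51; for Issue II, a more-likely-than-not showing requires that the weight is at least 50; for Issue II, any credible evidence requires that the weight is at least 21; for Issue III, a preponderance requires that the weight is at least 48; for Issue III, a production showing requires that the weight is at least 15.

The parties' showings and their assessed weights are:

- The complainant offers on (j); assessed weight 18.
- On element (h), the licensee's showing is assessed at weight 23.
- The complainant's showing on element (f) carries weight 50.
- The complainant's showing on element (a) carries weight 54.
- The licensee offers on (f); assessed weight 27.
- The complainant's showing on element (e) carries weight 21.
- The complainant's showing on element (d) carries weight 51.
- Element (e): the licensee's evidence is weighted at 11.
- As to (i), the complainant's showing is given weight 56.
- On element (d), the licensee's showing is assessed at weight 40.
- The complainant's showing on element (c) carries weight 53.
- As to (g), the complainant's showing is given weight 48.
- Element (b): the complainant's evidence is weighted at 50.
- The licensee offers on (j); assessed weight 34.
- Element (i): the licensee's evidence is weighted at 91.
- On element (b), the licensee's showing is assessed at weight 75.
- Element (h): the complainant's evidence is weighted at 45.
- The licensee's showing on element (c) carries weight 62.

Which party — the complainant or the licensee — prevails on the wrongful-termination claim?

— Issue I —
At Stage I.1 the complainant must meet a preponderance (weight is at least 51): on (a) the weight is 54, which does reach 51, so (a) meets the standard.
  Stage I.1 carried; the burden remains with the complainant.
At Stage I.2 the complainant must meet a preponderance (weight is at least 51): on (b) the weight is 50 (the licensee's 75 is given no effect), which does not reach 51, so (b) does not meet the standard.
  Not every element is met, so the complainant fails to carry Stage I.2.
The licensee prevails on this issue.
— Issue II —
Stage II.1 — burden on complainant; standard: a more-likely-than-not showing (weight is at least 50).
    (c): 53 (licensee's 62 disregarded) ≥ 50 [met]
    (d): 51 (licensee's 40 disregarded) ≥ 50 [met]
  Stage II.1 is satisfied; the complainant continues to bear the burden.
Stage II.2 — burden on complainant; standard: any credible evidence (weight is at least 21).
    (e): 21 (licensee's 11 disregarded) ≥ 21 [met]
  The complainant carries the last stage.
With every stage satisfied, the complainant prevails on this issue.
— Issue III —
Stage III.1 (complainant, a preponderance, weight is at least 48): (f) 50 (licensee's 27 disregarded) ≥ 48 — meets.
  Stage III.1 is satisfied; the complainant continues to bear the burden.
Stage III.2 (complainant, a preponderance, weight is at least 48): (g) 48 ≥ 48 — meets; (h) 45 (licensee's 23 disregarded) < 48 — fails.
  Not every element is met, so the complainant fails to carry Stage III.2.
The licensee prevails on this issue.
Per-issue: Issue I → licensee; Issue II → complainant; Issue III → licensee. The complainant must prevail on a majority of issues; overall, the licensee prevails.

licensee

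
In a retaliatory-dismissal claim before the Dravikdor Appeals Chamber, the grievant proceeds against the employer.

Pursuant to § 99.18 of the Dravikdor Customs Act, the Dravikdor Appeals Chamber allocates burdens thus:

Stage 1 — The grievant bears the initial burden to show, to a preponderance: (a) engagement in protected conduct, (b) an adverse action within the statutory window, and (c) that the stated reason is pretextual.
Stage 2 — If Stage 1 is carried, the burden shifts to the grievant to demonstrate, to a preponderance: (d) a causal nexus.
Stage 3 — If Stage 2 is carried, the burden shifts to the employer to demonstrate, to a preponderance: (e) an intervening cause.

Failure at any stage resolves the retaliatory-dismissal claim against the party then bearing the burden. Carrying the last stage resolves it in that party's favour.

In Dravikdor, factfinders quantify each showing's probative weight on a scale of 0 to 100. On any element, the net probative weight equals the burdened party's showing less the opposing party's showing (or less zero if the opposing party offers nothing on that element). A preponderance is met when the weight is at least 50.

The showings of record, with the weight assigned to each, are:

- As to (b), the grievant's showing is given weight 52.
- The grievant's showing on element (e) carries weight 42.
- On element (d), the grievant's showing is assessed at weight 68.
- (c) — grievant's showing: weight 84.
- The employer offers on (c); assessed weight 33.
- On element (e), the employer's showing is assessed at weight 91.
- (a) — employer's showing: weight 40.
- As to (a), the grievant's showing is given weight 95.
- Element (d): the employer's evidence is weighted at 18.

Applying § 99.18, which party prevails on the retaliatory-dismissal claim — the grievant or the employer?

grievant

Stage 1 (grievant, a preponderance, weight is at least 50): (a) net 95−40=55 ≥ 50 — meets; (b) 52 ≥ 50 — meets; (c) net 84−33=51 ≥ 50 — meets.
  Stage 1 is satisfied; the grievant continues to bear the burden.
Stage 2 (grievant, a preponderance, weight is at least 50): (d) net 68−18=50 ≥ 50 — meets.
  The grievant carries Stage 2; the employer now bears the burden.
Stage 3 (employer, a preponderance, weight is at least 50): (e) net 91−42=49 < 50 — fails.
  The employer does not carry Stage 3.
The analysis ends at Stage 3; the grievant prevails.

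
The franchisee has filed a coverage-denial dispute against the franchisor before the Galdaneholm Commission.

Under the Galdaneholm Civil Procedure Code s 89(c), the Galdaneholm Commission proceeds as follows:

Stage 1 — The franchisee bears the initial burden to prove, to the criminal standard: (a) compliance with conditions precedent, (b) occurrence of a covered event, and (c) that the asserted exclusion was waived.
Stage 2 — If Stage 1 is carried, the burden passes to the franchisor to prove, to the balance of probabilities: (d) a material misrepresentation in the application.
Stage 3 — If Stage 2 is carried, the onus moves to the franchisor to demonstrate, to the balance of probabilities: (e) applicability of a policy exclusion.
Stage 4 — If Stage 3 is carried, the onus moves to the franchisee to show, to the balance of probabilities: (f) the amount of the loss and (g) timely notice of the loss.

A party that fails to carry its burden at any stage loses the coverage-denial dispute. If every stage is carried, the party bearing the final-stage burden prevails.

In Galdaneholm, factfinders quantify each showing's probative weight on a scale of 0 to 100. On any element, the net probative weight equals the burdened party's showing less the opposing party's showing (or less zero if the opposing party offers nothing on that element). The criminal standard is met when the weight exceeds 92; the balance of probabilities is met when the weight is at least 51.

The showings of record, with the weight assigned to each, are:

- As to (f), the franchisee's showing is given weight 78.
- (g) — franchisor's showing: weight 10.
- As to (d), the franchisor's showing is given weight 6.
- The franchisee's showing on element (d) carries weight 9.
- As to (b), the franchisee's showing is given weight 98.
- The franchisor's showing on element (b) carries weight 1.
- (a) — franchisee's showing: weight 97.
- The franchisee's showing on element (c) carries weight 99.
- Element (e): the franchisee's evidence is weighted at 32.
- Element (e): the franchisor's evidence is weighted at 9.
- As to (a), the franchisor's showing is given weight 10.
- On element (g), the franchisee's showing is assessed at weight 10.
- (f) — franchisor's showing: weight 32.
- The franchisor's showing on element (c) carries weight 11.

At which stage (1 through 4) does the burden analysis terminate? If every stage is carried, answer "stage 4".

stage 1

At Stage 1 the franchisee must meet the criminal standard (weight exceeds 92): on (a) the weight is 97 less the opposing 10 gives net 87, which does not exceed 92, so (a) does not meet the standard; on (b) the weight is 98 less the opposing 1 gives net 97, which does exceed 92, so (b) meets the standard; on (c) the weight is 99 less the opposing 11 gives net 88, ≤ 92, so (c) does not meet the standard.
  Stage 1 not carried; the franchisee fails its burden.
The analysis ends at Stage 1; the franchisor prevails.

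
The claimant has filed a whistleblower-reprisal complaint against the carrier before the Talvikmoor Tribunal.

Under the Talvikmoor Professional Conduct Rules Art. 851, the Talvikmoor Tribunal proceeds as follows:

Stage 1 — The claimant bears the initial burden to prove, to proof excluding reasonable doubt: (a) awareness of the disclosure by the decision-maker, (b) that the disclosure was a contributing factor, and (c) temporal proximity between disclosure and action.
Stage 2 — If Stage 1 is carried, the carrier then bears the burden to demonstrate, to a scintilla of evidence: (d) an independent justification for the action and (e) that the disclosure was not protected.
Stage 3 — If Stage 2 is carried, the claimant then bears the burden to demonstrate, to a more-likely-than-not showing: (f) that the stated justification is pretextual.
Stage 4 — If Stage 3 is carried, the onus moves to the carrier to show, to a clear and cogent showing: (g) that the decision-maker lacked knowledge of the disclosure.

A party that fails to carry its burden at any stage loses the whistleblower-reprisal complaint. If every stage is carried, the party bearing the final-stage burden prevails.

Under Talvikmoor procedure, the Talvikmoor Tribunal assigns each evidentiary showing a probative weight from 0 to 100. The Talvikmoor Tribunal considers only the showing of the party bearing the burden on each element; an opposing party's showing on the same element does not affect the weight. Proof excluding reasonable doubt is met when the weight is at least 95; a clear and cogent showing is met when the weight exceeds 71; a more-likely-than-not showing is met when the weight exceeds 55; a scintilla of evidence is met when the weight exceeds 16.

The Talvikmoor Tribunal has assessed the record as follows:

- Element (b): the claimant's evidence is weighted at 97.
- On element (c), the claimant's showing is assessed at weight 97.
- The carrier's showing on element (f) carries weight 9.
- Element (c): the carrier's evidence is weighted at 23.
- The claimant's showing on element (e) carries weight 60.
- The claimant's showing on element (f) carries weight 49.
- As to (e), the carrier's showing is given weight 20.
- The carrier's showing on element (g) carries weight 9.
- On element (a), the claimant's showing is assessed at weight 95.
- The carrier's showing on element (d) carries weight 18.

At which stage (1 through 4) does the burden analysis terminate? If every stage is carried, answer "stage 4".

Stage 1 (claimant, proof excluding reasonable doubt, weight is at least 95): (a) 95 ≥ 95 — meets; (b) 97 ≥ 95 — meets; (c) 97 (carrier's 23 disregarded) ≥ 95 — meets.
  Stage 1 carried; the burden shifts to the carrier.
Stage 2 (carrier, a scintilla of evidence, weight exceeds 16): (d) 18 > 16 — meets; (e) 20 (claimant's 60 disregarded) > 16 — meets.
  All elements met. The burden passes to the claimant.
Stage 3 (claimant, a more-likely-than-not showing, weight exceeds 55): (f) 49 (carrier's 9 disregarded) ≤ 55 — fails.
  Not every element is met, so the claimant fails to carry Stage 3.
The carrier prevails.

stage 3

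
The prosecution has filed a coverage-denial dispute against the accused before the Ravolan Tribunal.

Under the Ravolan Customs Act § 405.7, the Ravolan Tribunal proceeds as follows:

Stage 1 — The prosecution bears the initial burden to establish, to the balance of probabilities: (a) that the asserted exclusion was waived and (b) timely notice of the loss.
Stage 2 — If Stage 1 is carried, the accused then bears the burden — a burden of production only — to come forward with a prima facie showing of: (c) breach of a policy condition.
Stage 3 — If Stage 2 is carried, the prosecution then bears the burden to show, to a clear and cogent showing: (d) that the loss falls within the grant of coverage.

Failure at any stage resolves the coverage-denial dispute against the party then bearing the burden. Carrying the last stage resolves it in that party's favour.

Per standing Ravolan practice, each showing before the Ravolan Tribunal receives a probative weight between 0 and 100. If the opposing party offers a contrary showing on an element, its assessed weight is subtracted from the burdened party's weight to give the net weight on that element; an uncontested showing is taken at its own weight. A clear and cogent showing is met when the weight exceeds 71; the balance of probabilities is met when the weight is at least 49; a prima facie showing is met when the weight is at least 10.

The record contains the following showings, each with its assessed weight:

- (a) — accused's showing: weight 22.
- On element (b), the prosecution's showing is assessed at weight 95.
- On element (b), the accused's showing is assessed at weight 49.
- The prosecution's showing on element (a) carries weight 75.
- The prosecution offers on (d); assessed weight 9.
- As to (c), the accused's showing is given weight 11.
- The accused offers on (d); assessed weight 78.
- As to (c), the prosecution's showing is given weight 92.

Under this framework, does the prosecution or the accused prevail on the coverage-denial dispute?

accused

Stage 1 — burden on prosecution; standard: the balance of probabilities (weight is at least 49).
    (a): 75 − 22 = 53 ≥ 49 [met]
    (b): 95 − 49 = 46 < 49 [not met]
  Not every element is met, so the prosecution fails to carry Stage 1.
The accused prevails.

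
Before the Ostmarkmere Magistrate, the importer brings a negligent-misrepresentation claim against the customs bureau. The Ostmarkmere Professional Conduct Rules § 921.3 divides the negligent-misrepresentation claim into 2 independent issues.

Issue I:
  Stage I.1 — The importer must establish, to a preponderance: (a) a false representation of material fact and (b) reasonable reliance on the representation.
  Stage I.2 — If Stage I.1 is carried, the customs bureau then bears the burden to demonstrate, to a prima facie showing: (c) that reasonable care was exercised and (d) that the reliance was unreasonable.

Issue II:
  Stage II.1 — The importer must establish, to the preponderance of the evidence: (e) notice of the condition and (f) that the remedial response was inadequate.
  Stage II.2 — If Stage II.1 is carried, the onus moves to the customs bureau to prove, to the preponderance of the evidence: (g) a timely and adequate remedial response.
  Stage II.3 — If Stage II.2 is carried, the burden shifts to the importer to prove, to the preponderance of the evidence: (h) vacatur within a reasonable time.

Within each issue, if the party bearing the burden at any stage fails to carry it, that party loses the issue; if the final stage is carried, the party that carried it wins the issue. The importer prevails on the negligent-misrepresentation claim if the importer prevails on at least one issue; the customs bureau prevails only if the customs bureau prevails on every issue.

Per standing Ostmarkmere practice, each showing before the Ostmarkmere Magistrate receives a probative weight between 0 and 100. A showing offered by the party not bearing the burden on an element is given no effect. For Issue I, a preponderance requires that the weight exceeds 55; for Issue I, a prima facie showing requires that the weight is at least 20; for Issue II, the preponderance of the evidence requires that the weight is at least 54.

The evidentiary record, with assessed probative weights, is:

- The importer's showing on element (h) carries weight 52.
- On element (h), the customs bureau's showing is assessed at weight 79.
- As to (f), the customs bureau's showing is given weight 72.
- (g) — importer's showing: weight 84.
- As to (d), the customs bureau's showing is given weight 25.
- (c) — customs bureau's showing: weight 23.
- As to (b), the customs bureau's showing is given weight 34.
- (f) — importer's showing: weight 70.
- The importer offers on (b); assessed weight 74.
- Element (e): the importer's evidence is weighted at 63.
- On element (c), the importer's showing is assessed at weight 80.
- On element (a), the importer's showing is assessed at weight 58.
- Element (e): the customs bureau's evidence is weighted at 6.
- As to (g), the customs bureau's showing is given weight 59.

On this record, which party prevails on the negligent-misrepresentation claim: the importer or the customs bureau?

customs bureau

— Issue I —
Stage I.1 (importer, a preponderance, weight exceeds 55): (a) 58 > 55 — meets; (b) 74 (customs bureau's 34 disregarded) > 55 — meets.
  All elements met. The burden passes to the customs bureau.
Stage I.2 (customs bureau, a prima facie showing, weight is at least 20): (c) 23 (importer's 80 disregarded) ≥ 20 — meets; (d) 25 ≥ 20 — meets.
  All elements met at the final stage.
Every stage carried; the customs bureau prevails on this issue.
— Issue II —
At Stage II.1 the importer must meet the preponderance of the evidence (weight is at least 54): on (e) the weight is 63 (the customs bureau's 6 is given no effect), ≥ 54, so (e) meets the standard; on (f) the weight is 70 (the customs bureau's 72 is given no effect), ≥ 54, so (f) meets the standard.
  The importer carries Stage II.1; the customs bureau now bears the burden.
At Stage II.2 the customs bureau must meet the preponderance of the evidence (weight is at least 54): on (g) the weight is 59 (the importer's 84 is given no effect), ≥ 54, so (g) meets the standard.
  All elements met. The burden passes to the importer.
At Stage II.3 the importer must meet the preponderance of the evidence (weight is at least 54): on (h) the weight is 52 (the customs bureau's 79 is given no effect), < 54, so (h) does not meet the standard.
  Not every element is met, so the importer fails to carry Stage II.3.
So the customs bureau prevails on this issue.
Per-issue: Issue I → customs bureau; Issue II → customs bureau. The importer must prevail on at least one issue; overall, the customs bureau prevails.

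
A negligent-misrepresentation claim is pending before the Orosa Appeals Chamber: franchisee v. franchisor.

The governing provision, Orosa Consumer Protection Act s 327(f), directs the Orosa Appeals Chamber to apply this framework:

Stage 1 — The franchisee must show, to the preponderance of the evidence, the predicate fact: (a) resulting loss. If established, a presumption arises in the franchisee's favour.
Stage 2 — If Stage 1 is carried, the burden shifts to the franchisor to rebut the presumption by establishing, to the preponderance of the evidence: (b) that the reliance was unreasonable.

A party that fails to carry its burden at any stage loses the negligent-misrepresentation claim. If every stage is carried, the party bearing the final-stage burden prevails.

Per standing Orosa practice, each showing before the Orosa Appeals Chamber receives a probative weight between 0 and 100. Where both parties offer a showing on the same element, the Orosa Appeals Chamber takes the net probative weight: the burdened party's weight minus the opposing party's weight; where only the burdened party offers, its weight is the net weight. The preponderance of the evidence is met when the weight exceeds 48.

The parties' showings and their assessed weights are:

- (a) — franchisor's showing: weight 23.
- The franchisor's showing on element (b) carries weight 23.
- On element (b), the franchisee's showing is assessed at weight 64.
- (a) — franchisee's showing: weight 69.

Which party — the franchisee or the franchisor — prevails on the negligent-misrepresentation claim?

franchisor

At Stage 1 the franchisee must meet the preponderance of the evidence (weight exceeds 48): on (a) the weight is 69 less the opposing 23 gives net 46, ≤ 48, so (a) does not meet the standard.
  Not every element is met, so the franchisee fails to carry Stage 1.
So the franchisor prevails.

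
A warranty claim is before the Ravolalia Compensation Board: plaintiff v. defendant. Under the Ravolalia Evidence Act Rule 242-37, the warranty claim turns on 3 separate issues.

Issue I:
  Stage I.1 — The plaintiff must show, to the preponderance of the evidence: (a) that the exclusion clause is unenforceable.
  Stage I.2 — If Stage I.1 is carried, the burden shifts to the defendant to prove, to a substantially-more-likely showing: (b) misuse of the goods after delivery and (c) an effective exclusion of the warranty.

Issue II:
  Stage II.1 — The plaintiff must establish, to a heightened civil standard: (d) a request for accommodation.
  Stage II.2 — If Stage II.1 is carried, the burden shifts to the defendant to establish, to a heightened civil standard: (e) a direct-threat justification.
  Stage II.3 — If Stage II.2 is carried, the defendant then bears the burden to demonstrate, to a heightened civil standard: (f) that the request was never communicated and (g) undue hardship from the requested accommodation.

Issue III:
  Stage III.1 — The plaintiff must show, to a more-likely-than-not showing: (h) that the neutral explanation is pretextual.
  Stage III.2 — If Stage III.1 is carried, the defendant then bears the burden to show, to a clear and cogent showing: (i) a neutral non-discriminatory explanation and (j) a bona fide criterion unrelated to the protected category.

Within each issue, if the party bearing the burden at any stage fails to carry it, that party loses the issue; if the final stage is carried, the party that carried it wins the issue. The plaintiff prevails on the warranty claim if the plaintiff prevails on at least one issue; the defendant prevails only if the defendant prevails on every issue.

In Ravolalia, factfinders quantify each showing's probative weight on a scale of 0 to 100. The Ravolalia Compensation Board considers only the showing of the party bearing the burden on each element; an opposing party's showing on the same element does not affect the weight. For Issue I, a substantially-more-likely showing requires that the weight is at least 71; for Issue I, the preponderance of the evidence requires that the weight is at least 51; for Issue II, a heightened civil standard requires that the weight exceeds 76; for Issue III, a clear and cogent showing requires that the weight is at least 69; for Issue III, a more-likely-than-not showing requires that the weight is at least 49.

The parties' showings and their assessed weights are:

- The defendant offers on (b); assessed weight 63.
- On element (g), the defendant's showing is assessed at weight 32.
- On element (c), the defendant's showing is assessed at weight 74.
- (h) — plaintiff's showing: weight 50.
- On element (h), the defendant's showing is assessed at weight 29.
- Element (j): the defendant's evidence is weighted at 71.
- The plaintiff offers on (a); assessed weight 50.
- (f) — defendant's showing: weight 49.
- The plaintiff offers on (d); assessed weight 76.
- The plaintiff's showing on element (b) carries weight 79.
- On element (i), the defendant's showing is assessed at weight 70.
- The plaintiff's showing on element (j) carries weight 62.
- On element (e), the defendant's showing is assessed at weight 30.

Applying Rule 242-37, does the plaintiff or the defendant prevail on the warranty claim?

defendant

— Issue I —
Stage I.1 (plaintiff, the preponderance of the evidence, weight is at least 51): (a) 50 < 51 — fails.
  Stage I.1 not carried; the plaintiff fails its burden.
So the defendant prevails on this issue.
— Issue II —
At Stage II.1 the plaintiff must meet a heightened civil standard (weight exceeds 76): on (d) the weight is 76, which does not exceed 76, so (d) does not meet the standard.
  Stage II.1 not carried; the plaintiff fails its burden.
So the defendant prevails on this issue.
— Issue III —
At Stage III.1 the plaintiff must meet a more-likely-than-not showing (weight is at least 49): on (h) the weight is 50 (the defendant's 29 is given no effect), ≥ 49, so (h) meets the standard.
  The plaintiff carries Stage III.1; the defendant now bears the burden.
At Stage III.2 the defendant must meet a clear and cogent showing (weight is at least 69): on (i) the weight is 70, ≥ 69, so (i) meets the standard; on (j) the weight is 71 (the plaintiff's 62 is given no effect), which does reach 69, so (j) meets the standard.
  All elements met at the final stage.
Every stage carried; the defendant prevails on this issue.
Per-issue: Issue I → defendant; Issue II → defendant; Issue III → defendant. The plaintiff must prevail on at least one issue; overall, the defendant prevails.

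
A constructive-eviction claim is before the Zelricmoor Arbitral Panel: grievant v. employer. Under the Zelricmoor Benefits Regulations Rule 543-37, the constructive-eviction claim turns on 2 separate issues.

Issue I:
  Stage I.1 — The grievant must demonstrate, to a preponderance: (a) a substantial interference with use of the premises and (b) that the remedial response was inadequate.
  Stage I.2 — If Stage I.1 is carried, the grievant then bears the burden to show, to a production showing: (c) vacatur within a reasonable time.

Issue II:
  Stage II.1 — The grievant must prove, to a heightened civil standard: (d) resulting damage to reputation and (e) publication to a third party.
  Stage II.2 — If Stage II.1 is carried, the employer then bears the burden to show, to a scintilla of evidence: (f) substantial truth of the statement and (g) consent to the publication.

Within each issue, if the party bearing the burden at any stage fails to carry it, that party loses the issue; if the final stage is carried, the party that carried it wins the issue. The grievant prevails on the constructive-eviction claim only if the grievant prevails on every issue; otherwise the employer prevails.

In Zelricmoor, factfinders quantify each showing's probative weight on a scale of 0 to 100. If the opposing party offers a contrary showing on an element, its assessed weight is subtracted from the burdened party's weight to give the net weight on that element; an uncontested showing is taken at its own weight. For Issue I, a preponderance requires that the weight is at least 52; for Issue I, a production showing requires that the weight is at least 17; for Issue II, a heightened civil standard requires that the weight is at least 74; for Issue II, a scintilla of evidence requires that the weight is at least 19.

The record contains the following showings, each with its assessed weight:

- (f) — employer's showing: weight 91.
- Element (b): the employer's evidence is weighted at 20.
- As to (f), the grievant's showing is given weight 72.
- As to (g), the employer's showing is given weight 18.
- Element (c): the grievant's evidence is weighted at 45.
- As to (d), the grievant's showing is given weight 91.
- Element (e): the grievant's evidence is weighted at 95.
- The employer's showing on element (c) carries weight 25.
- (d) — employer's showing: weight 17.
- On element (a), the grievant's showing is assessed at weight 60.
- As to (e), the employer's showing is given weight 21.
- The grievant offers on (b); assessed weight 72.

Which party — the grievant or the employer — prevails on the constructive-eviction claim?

grievant

— Issue I —
Stage I.1 (grievant, a preponderance, weight is at least 52): (a) 60 ≥ 52 — meets; (b) net 72−20=52 ≥ 52 — meets.
  All elements met. The grievant retains the burden for Stage I.2.
Stage I.2 (grievant, a production showing, weight is at least 17): (c) net 45−25=20 ≥ 17 — meets.
  The grievant carries the last stage.
All stages carried — the grievant prevails on this issue.
— Issue II —
At Stage II.1 the grievant must meet a heightened civil standard (weight is at least 74): on (d) the weight is 91 less the opposing 17 gives net 74, which does reach 74, so (d) meets the standard; on (e) the weight is 95 less the opposing 21 gives net 74, ≥ 74, so (e) meets the standard.
  All elements met. The burden passes to the employer.
At Stage II.2 the employer must meet a scintilla of evidence (weight is at least 19): on (f) the weight is 91 less the opposing 72 gives net 19, ≥ 19, so (f) meets the standard; on (g) the weight is 18, < 19, so (g) does not meet the standard.
  Stage II.2 not carried; the employer fails its burden.
The grievant prevails on this issue.
Per-issue: Issue I → grievant; Issue II → grievant. The grievant must prevail on every issue; overall, the grievant prevails.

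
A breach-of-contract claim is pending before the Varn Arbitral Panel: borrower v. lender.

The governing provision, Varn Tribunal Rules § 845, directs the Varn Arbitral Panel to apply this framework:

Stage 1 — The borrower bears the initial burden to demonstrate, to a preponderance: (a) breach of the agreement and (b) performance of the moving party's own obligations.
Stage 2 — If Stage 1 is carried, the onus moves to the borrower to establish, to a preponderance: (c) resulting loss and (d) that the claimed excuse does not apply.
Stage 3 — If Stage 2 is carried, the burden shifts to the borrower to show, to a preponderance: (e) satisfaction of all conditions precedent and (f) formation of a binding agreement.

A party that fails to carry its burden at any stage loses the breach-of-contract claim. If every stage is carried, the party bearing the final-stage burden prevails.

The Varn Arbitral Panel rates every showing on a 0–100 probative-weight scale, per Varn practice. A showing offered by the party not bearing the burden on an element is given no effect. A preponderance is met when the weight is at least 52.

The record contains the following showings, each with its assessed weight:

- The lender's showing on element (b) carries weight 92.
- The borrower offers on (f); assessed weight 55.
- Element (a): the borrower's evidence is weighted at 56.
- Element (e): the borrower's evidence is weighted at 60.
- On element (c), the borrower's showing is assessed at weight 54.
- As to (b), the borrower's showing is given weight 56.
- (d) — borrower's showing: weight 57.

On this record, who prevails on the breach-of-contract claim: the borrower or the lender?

Stage 1 — burden on borrower; standard: a preponderance (weight is at least 52).
    (a): 56 ≥ 52 [met]
    (b): 56 (lender's 92 disregarded) ≥ 52 [met]
  Stage 1 carried; the burden remains with the borrower.
Stage 2 — burden on borrower; standard: a preponderance (weight is at least 52).
    (c): 54 ≥ 52 [met]
    (d): 57 ≥ 52 [met]
  All elements met. The borrower retains the burden for Stage 3.
Stage 3 — burden on borrower; standard: a preponderance (weight is at least 52).
    (e): 60 ≥ 52 [met]
    (f): 55 ≥ 52 [met]
  Stage 3 carried; the final stage is satisfied.
All stages carried — the borrower prevails.

borrower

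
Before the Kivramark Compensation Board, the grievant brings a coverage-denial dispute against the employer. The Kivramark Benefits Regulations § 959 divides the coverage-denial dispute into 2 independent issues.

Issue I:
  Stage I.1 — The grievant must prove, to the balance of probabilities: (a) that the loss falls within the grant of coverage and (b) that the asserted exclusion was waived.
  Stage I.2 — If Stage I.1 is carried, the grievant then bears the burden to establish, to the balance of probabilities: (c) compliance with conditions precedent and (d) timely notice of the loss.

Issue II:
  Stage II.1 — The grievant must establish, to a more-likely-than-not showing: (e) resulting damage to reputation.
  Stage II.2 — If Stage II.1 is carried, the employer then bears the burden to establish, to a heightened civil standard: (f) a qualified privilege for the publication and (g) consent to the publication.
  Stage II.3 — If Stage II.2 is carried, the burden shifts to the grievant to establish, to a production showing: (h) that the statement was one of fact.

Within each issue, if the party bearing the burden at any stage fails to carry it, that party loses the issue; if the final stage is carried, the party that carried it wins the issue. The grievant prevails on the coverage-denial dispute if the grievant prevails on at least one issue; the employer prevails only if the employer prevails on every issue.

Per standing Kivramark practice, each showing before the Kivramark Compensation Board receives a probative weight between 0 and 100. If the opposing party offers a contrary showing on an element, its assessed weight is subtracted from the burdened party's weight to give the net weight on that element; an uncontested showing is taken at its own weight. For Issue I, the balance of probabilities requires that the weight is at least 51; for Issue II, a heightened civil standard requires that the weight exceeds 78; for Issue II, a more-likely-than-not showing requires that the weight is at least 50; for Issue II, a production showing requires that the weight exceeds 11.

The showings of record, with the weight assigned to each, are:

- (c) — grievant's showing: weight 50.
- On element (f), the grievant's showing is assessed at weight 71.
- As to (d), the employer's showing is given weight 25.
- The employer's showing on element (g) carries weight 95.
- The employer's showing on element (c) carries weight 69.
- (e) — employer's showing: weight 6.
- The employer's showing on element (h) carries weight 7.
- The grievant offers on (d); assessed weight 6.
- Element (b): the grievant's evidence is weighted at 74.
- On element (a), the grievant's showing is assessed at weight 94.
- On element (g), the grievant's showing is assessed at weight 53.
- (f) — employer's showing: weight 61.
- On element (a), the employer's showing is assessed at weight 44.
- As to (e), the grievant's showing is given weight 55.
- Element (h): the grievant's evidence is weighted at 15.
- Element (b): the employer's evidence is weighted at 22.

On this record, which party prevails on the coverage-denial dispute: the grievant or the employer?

employer

— Issue I —
Stage I.1 (grievant, the balance of probabilities, weight is at least 51): (a) net 94−44=50 < 51 — fails; (b) net 74−22=52 ≥ 51 — meets.
  Not every element is met, so the grievant fails to carry Stage I.1.
The analysis ends at Stage I.1; the employer prevails on this issue.
— Issue II —
Stage II.1 (grievant, a more-likely-than-not showing, weight is at least 50): (e) net 55−6=49 < 50 — fails.
  Stage II.1 not carried; the grievant fails its burden.
The employer prevails on this issue.
Per-issue: Issue I → employer; Issue II → employer. The grievant must prevail on at least one issue; overall, the employer prevails.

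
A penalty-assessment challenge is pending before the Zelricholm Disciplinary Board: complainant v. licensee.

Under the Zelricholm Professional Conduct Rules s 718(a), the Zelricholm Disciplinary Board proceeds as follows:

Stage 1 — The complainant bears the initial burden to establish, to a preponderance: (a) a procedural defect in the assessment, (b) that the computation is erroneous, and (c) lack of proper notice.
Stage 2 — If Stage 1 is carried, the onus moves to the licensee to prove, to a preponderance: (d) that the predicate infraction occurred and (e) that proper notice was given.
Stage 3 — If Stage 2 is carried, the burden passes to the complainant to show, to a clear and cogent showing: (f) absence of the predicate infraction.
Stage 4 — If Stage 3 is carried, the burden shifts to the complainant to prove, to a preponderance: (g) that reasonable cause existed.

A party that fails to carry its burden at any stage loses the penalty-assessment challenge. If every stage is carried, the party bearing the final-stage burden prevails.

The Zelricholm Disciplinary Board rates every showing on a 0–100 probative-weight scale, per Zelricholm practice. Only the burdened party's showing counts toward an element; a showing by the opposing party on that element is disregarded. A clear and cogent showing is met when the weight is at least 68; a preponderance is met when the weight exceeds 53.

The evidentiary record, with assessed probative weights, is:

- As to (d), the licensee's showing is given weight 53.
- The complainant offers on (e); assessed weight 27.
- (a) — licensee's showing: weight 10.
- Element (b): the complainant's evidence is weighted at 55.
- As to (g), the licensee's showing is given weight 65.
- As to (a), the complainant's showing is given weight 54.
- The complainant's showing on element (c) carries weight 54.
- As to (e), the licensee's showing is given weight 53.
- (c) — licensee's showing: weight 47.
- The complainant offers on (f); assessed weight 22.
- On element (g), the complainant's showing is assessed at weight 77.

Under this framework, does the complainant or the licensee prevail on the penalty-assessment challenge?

complainant

At Stage 1 the complainant must meet a preponderance (weight exceeds 53): on (a) the weight is 54 (the licensee's 10 is given no effect), which does exceed 53, so (a) meets the standard; on (b) the weight is 55, which does exceed 53, so (b) meets the standard; on (c) the weight is 54 (the licensee's 47 is given no effect), which does exceed 53, so (c) meets the standard.
  Stage 1 carried; the burden shifts to the licensee.
At Stage 2 the licensee must meet a preponderance (weight exceeds 53): on (d) the weight is 53, which does not exceed 53, so (d) does not meet the standard; on (e) the weight is 53 (the complainant's 27 is given no effect), which does not exceed 53, so (e) does not meet the standard.
  The licensee does not carry Stage 2.
So the complainant prevails.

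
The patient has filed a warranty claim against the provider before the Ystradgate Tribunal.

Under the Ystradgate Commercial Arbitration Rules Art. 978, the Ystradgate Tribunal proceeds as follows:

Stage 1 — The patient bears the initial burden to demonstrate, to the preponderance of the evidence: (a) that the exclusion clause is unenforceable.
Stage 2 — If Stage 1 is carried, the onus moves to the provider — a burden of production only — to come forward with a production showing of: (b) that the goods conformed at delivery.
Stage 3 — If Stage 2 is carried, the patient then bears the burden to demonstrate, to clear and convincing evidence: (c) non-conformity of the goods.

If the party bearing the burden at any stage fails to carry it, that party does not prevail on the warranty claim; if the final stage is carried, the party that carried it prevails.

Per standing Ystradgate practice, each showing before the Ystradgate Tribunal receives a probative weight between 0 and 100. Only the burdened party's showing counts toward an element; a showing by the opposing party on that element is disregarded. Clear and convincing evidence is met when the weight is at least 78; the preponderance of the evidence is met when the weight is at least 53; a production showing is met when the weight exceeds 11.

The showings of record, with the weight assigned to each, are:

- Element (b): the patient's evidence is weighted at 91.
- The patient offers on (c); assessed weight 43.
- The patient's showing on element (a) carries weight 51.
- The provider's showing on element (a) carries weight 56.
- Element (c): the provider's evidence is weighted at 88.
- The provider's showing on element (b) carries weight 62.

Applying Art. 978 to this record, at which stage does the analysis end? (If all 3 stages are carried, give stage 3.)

Stage 1 — burden on patient; standard: the preponderance of the evidence (weight is at least 53).
    (a): 51 (provider's 56 disregarded) < 53 [not met]
  Not every element is met, so the patient fails to carry Stage 1.
So the provider prevails.

stage 1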